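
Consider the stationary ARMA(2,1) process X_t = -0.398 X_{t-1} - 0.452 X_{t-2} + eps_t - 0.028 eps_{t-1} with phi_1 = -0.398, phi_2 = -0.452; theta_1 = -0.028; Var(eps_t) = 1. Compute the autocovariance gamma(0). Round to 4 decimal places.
\gamma(0) = 1.3808

Multiply the model equation by X_{t-k} and take expectations. With theta_0 = psi_0 = 1 and psi_j the MA(infinity) weights, this gives
  gamma(k) - sum_i phi_i gamma(k-i) = c_k,
  c_k = sigma^2 * sum_{j=k..q} theta_j psi_{j-k}   (c_k = 0 for k > q),
using gamma(-m) = gamma(m).
psi-weights needed (psi_j = theta_j + sum_i phi_i psi_{j-i}):
  psi_1 = theta_1 + phi_1 = -0.028 + (-0.398) = -0.426
Right-hand sides:
  c_0 = sigma^2 (1 + theta_1 psi_1) = 1 * (1 + (-0.028)(-0.426)) = 1 * 1.011928 = 1.011928
  c_1 = sigma^2 theta_1 = 1 * (-0.028) = -0.028
  c_2 = 0
Equations for k = 0, 1, 2 (AR order 2, c_2 = 0):
  (E0) gamma(0) = phi_1 gamma(1) + phi_2 gamma(2) + c_0
  (E1) gamma(1) = phi_1 gamma(0) + phi_2 gamma(1) + c_1
  (E2) gamma(2) = phi_1 gamma(1) + phi_2 gamma(0)
From (E1): gamma(1) = A gamma(0) + B with
  A = phi_1 / (1 - phi_2) = -0.398 / 1.452 = -0.274105,   B = c_1 / (1 - phi_2) = -0.028 / 1.452 = -0.019284.
Insert (E2) into (E0): gamma(0) (1 - phi_2^2) = phi_1 (1 + phi_2) gamma(1) + c_0.
  phi_1 (1 + phi_2) = (-0.398)(0.548) = -0.218104,   1 - phi_2^2 = 0.795696.
Replace gamma(1) by A gamma(0) + B and collect gamma(0):
  gamma(0) [0.795696 - (-0.218104)(-0.274105)] = (-0.218104)(-0.019284) + 1.011928
  gamma(0) * 0.735913 = 1.016134
  gamma(0) = 1.016134 / 0.735913 = 1.38078.
Therefore gamma(0) = 1.3808 (to 4 decimal places).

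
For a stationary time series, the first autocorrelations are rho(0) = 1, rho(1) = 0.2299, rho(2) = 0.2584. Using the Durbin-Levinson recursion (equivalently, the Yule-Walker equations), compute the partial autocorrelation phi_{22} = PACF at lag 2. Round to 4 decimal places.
\phi_{22} = 0.2170

The PACF at lag k is phi_{kk}, the last component of the solution
to the Yule-Walker system G_k phi = r_k where
  (G_k)_{ij} = rho(|i - j|), (r_k)_i = rho(i), i,j = 1..k.
Equivalently, Durbin-Levinson gives phi_{kk} iteratively:
  phi_{11} = rho(1)
  phi_{kk} = [rho(k) - sum_{j=1..k-1} phi_{k-1,j} rho(k-j)]
            / [1 - sum_{j=1..k-1} phi_{k-1,j} rho(j)],
  phi_{k,j} = phi_{k-1,j} - phi_{kk} phi_{k-1,k-j},  j = 1..k-1.
Step k = 1:
  phi_11 = rho(1) = 0.2299.
Step k = 2:
  phi_22 = [rho(2) - phi_11 rho(1)] / [1 - phi_11 rho(1)] = [0.2584 - (0.2299)(0.2299)] / [1 - (0.2299)(0.2299)]
         = 0.20554599 / 0.94714599 = 0.217.
Therefore phi_{22} = 0.2170.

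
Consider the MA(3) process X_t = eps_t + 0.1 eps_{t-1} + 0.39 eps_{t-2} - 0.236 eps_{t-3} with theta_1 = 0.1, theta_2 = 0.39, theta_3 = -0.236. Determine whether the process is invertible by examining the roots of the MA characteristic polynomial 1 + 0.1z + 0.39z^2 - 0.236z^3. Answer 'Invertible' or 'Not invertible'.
\text{Invertible}

The MA(q) characteristic polynomial is P(z) = 1 + 0.1z + 0.39z^2 - 0.236z^3.
Invertibility requires all roots to lie outside the unit circle, i.e. |z| > 1 for every root.
Degree 3: look for a simple real root z0 first, then factor out (1 - z/z0) and solve the remaining quadratic.
Testing z0 = 2.5: P(2.5) = 1 + (0.1)(2.5) + (0.39)(2.5)^2 + (-0.236)(2.5)^3
  = 1 + (0.25) + (2.4375) + (-3.6875) = 0.  So z_0 = 2.5 is a root, |z_0| = 2.5.
Divide out the factor (1 - 0.4 z) = (1 - z/z0) (since 1/z0 = 0.4):
  P(z) = (1 - 0.4 z)(1 + (0.5) z + (0.59) z^2)
  [check: z-coef 0.5 - (0.4) = 0.1; z^2-coef 0.59 - (0.4)(0.5) = 0.39; z^3-coef -(0.4)(0.59) = -0.236.]
Remaining roots from the quadratic factor 1 + (0.5) z + (0.59) z^2:
  Set 1 + (0.5) z + (0.59) z^2 = 0, i.e. a z^2 + b z + c = 0 with a = 0.59, b = 0.5, c = 1.
  Discriminant D = b^2 - 4ac = (0.5)^2 - 4*(0.59)*1 = 0.25 - (2.36) = -2.11.
  D < 0, so the roots are the complex-conjugate pair z = (-b +/- i sqrt(-D)) / (2a) = -0.4237 +/- 1.231i.
  For a conjugate pair |z|^2 = z * conj(z) = (product of roots) = c/a = 1/(0.59) = 1.694915, so |z| = sqrt(1.694915) = 1.3019 for both roots.
Moduli of all roots: 2.5000, 1.3019, 1.3019.
All moduli strictly greater than 1? Yes.
Verdict: Invertible.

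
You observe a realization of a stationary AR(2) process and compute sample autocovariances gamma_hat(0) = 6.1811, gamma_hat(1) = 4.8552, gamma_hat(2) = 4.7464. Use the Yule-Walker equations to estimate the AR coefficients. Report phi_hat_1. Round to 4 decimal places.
\hat\phi_{1} = 0.4760

The Yule-Walker equations for an AR(p) process read, in matrix form,
  Gamma_p phi = r_p,   with   (Gamma_p)_{ij} = gamma(|i - j|),
                       (r_p)_i = gamma(i),   i,j = 1..p.
Substitute the sample gammas (Toeplitz matrix and right-hand side of size 2):
  Gamma_p = [[6.1811, 4.8552], [4.8552, 6.1811]]
  r_p     = [4.8552, 4.7464]
Written out:
  6.1811 phi_1 + 4.8552 phi_2 = 4.8552
  4.8552 phi_1 + 6.1811 phi_2 = 4.7464
Solve by Cramer's rule:
  det = gamma(0)^2 - gamma(1)^2 = (6.1811)^2 - (4.8552)^2 = 38.20599721 - 23.57296704 = 14.63303017
  phi_hat_1 = [gamma(1) gamma(0) - gamma(1) gamma(2)] / det = [(4.8552)(6.1811) - (4.8552)(4.7464)] / 14.63303017 = 6.96575544 / 14.63303017 = 0.476
  phi_hat_2 = [gamma(0) gamma(2) - gamma(1)^2] / det = [(6.1811)(4.7464) - (4.8552)^2] / 14.63303017 = 5.765006 / 14.63303017 = 0.394
So phi_hat = [0.4760, 0.3940].
Therefore phi_hat_1 = 0.4760.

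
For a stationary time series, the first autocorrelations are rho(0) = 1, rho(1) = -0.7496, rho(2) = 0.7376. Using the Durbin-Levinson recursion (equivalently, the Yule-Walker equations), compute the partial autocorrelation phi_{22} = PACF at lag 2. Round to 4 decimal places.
\phi_{22} = 0.4010

The PACF at lag k is phi_{kk}, the last component of the solution
to the Yule-Walker system G_k phi = r_k where
  (G_k)_{ij} = rho(|i - j|), (r_k)_i = rho(i), i,j = 1..k.
Equivalently, Durbin-Levinson gives phi_{kk} iteratively:
  phi_{11} = rho(1)
  phi_{kk} = [rho(k) - sum_{j=1..k-1} phi_{k-1,j} rho(k-j)]
            / [1 - sum_{j=1..k-1} phi_{k-1,j} rho(j)],
  phi_{k,j} = phi_{k-1,j} - phi_{kk} phi_{k-1,k-j},  j = 1..k-1.
Step k = 1:
  phi_11 = rho(1) = -0.7496.
Step k = 2:
  phi_22 = [rho(2) - phi_11 rho(1)] / [1 - phi_11 rho(1)] = [0.7376 - (-0.7496)(-0.7496)] / [1 - (-0.7496)(-0.7496)]
         = 0.17569984 / 0.43809984 = 0.401.
Therefore phi_{22} = 0.4010.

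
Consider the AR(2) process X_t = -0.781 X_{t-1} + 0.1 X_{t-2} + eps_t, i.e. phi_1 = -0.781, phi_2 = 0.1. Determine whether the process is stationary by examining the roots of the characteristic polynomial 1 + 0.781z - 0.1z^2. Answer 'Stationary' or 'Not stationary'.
\text{Stationary}

The AR(p) characteristic polynomial is P(z) = 1 + 0.781z - 0.1z^2.
Stationarity requires all roots to lie outside the unit circle, i.e. |z| > 1 for every root.
Set 1 + (0.781) z + (-0.1) z^2 = 0, i.e. a z^2 + b z + c = 0 with a = -0.1, b = 0.781, c = 1.
Discriminant D = b^2 - 4ac = (0.781)^2 - 4*(-0.1)*1 = 0.609961 - (-0.4) = 1.009961.
D >= 0, so the roots are real: z = (-b +/- sqrt(D)) / (2a) = (-0.781 +/- 1.004968) / (-0.2).
  z_1 = (-0.781 + 1.004968) / (-0.2) = -1.1198,   |z_1| = 1.1198.
  z_2 = (-0.781 - 1.004968) / (-0.2) = 8.9298,   |z_2| = 8.9298.
Moduli of all roots: 1.1198, 8.9298.
All moduli strictly greater than 1? Yes.
Verdict: Stationary.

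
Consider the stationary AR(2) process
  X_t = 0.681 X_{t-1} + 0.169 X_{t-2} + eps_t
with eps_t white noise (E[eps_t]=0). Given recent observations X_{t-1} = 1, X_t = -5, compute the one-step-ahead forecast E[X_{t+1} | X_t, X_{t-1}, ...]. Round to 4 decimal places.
E[X_{t+1} \mid \mathcal F_t] = -3.2360

For an AR(p) model X_t = c + sum_i phi_i X_{t-i} + eps_t, the
one-step-ahead conditional mean is
  E[X_{t+1} | X_t, ...] = c + sum_i phi_i X_{t+1-i}.
Substitute known values:
  E[X_{t+1} | ...] = (0.681) * (-5) + (0.169) * (1)
                   = -3.2360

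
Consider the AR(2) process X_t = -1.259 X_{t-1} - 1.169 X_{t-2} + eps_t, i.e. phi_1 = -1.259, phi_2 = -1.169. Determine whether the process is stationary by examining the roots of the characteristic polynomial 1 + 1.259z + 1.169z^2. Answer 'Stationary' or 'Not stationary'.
\text{Not stationary}

The AR(p) characteristic polynomial is P(z) = 1 + 1.259z + 1.169z^2.
Stationarity requires all roots to lie outside the unit circle, i.e. |z| > 1 for every root.
Set 1 + (1.259) z + (1.169) z^2 = 0, i.e. a z^2 + b z + c = 0 with a = 1.169, b = 1.259, c = 1.
Discriminant D = b^2 - 4ac = (1.259)^2 - 4*(1.169)*1 = 1.585081 - (4.676) = -3.090919.
D < 0, so the roots are the complex-conjugate pair z = (-b +/- i sqrt(-D)) / (2a) = -0.5385 +/- 0.752i.
For a conjugate pair |z|^2 = z * conj(z) = (product of roots) = c/a = 1/(1.169) = 0.855432, so |z| = sqrt(0.855432) = 0.9249 for both roots.
Moduli of all roots: 0.9249, 0.9249.
All moduli strictly greater than 1? No.
Verdict: Not stationary.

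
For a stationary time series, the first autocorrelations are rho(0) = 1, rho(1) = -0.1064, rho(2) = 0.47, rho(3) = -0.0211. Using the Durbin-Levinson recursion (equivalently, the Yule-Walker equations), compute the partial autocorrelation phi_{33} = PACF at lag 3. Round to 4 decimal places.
\phi_{33} = 0.0710

The PACF at lag k is phi_{kk}, the last component of the solution
to the Yule-Walker system G_k phi = r_k where
  (G_k)_{ij} = rho(|i - j|), (r_k)_i = rho(i), i,j = 1..k.
Equivalently, Durbin-Levinson gives phi_{kk} iteratively:
  phi_{11} = rho(1)
  phi_{kk} = [rho(k) - sum_{j=1..k-1} phi_{k-1,j} rho(k-j)]
            / [1 - sum_{j=1..k-1} phi_{k-1,j} rho(j)],
  phi_{k,j} = phi_{k-1,j} - phi_{kk} phi_{k-1,k-j},  j = 1..k-1.
Step k = 1:
  phi_11 = rho(1) = -0.1064.
Step k = 2:
  phi_22 = [rho(2) - phi_11 rho(1)] / [1 - phi_11 rho(1)] = [0.47 - (-0.1064)(-0.1064)] / [1 - (-0.1064)(-0.1064)]
         = 0.45867904 / 0.98867904 = 0.463931.
  Update: phi_21 = phi_11 - phi_22 phi_11 = -0.1064 - (0.463931)(-0.1064) = -0.057038.
Step k = 3:
  phi_33 = [rho(3) - phi_21 rho(2) - phi_22 rho(1)] / [1 - phi_21 rho(1) - phi_22 rho(2)]
    numerator   = -0.0211 - (-0.057038)(0.47) - (0.463931)(-0.1064) = 0.05507001
    denominator = 1 - (-0.057038)(-0.1064) - (0.463931)(0.47) = 0.77588353
  phi_33 = 0.05507001 / 0.77588353 = 0.071.
Therefore phi_{33} = 0.0710.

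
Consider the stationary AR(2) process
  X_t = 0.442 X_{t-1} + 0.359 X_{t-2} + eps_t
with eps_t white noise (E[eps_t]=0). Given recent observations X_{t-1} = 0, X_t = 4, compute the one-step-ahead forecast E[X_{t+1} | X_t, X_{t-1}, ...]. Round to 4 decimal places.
E[X_{t+1} \mid \mathcal F_t] = 1.7680

For an AR(p) model X_t = c + sum_i phi_i X_{t-i} + eps_t, the
one-step-ahead conditional mean is
  E[X_{t+1} | X_t, ...] = c + sum_i phi_i X_{t+1-i}.
Substitute known values:
  E[X_{t+1} | ...] = (0.442) * (4) + (0.359) * (0)
                   = 1.7680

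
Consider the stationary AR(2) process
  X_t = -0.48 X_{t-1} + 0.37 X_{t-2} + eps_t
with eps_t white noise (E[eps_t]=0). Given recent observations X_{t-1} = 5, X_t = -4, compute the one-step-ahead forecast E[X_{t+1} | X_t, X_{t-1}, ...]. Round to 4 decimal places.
E[X_{t+1} \mid \mathcal F_t] = 3.7700

For an AR(p) model X_t = c + sum_i phi_i X_{t-i} + eps_t, the
one-step-ahead conditional mean is
  E[X_{t+1} | X_t, ...] = c + sum_i phi_i X_{t+1-i}.
Substitute known values:
  E[X_{t+1} | ...] = (-0.48) * (-4) + (0.37) * (5)
                   = 3.7700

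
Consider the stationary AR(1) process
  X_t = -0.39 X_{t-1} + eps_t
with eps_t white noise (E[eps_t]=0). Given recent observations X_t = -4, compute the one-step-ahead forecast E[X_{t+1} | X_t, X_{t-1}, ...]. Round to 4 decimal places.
E[X_{t+1} \mid \mathcal F_t] = 1.5600

For an AR(p) model X_t = c + sum_i phi_i X_{t-i} + eps_t, the
one-step-ahead conditional mean is
  E[X_{t+1} | X_t, ...] = c + sum_i phi_i X_{t+1-i}.
Substitute known values:
  E[X_{t+1} | ...] = (-0.39) * (-4)
                   = 1.5600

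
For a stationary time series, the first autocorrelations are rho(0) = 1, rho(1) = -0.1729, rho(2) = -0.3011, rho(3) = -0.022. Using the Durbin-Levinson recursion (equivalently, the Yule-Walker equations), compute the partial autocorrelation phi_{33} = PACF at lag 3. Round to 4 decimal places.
\phi_{33} = -0.1759

The PACF at lag k is phi_{kk}, the last component of the solution
to the Yule-Walker system G_k phi = r_k where
  (G_k)_{ij} = rho(|i - j|), (r_k)_i = rho(i), i,j = 1..k.
Equivalently, Durbin-Levinson gives phi_{kk} iteratively:
  phi_{11} = rho(1)
  phi_{kk} = [rho(k) - sum_{j=1..k-1} phi_{k-1,j} rho(k-j)]
            / [1 - sum_{j=1..k-1} phi_{k-1,j} rho(j)],
  phi_{k,j} = phi_{k-1,j} - phi_{kk} phi_{k-1,k-j},  j = 1..k-1.
Step k = 1:
  phi_11 = rho(1) = -0.1729.
Step k = 2:
  phi_22 = [rho(2) - phi_11 rho(1)] / [1 - phi_11 rho(1)] = [-0.3011 - (-0.1729)(-0.1729)] / [1 - (-0.1729)(-0.1729)]
         = -0.33099441 / 0.97010559 = -0.341194.
  Update: phi_21 = phi_11 - phi_22 phi_11 = -0.1729 - (-0.341194)(-0.1729) = -0.231892.
Step k = 3:
  phi_33 = [rho(3) - phi_21 rho(2) - phi_22 rho(1)] / [1 - phi_21 rho(1) - phi_22 rho(2)]
    numerator   = -0.022 - (-0.231892)(-0.3011) - (-0.341194)(-0.1729) = -0.1508153
    denominator = 1 - (-0.231892)(-0.1729) - (-0.341194)(-0.3011) = 0.85717221
  phi_33 = -0.1508153 / 0.85717221 = -0.1759.
Therefore phi_{33} = -0.1759.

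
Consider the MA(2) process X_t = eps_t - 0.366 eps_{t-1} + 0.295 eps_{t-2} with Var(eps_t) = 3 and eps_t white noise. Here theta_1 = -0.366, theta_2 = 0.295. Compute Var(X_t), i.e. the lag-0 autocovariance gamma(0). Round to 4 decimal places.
\gamma(0) = 3.6629

For an MA(q) process X_t = eps_t + sum_i theta_i eps_{t-i} with
Var(eps_t) = sigma^2, the variance is
  gamma(0) = sigma^2 * (1 + sum_i theta_i^2).
  sum_i theta_i^2 = (-0.366)^2 + (0.295)^2 = 0.133956 + 0.087025 = 0.220981.
  gamma(0) = 3 * (1 + 0.220981) = 3 * 1.220981 = 3.662943, which rounds to 3.6629.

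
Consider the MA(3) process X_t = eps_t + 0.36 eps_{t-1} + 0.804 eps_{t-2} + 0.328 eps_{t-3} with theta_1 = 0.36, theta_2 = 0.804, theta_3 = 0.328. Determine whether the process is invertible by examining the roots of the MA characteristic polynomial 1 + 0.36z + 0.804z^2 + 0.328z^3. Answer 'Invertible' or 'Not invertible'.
\text{Invertible}

The MA(q) characteristic polynomial is P(z) = 1 + 0.36z + 0.804z^2 + 0.328z^3.
Invertibility requires all roots to lie outside the unit circle, i.e. |z| > 1 for every root.
Degree 3: look for a simple real root z0 first, then factor out (1 - z/z0) and solve the remaining quadratic.
Testing z0 = -2.5: P(-2.5) = 1 + (0.36)(-2.5) + (0.804)(-2.5)^2 + (0.328)(-2.5)^3
  = 1 + (-0.9) + (5.025) + (-5.125) = 0.  So z_0 = -2.5 is a root, |z_0| = 2.5.
Divide out the factor (1 + 0.4 z) = (1 - z/z0) (since 1/z0 = -0.4):
  P(z) = (1 + 0.4 z)(1 + (-0.04) z + (0.82) z^2)
  [check: z-coef -0.04 - (-0.4) = 0.36; z^2-coef 0.82 - (-0.4)(-0.04) = 0.804; z^3-coef -(-0.4)(0.82) = 0.328.]
Remaining roots from the quadratic factor 1 + (-0.04) z + (0.82) z^2:
  Set 1 + (-0.04) z + (0.82) z^2 = 0, i.e. a z^2 + b z + c = 0 with a = 0.82, b = -0.04, c = 1.
  Discriminant D = b^2 - 4ac = (-0.04)^2 - 4*(0.82)*1 = 0.0016 - (3.28) = -3.2784.
  D < 0, so the roots are the complex-conjugate pair z = (-b +/- i sqrt(-D)) / (2a) = 0.0244 +/- 1.104i.
  For a conjugate pair |z|^2 = z * conj(z) = (product of roots) = c/a = 1/(0.82) = 1.219512, so |z| = sqrt(1.219512) = 1.1043 for both roots.
Moduli of all roots: 2.5000, 1.1043, 1.1043.
All moduli strictly greater than 1? Yes.
Verdict: Invertible.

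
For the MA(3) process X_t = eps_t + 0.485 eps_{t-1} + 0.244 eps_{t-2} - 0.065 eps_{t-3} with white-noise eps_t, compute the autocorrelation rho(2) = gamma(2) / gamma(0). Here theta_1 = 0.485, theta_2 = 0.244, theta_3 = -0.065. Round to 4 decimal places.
\rho(2) = 0.1636

For an MA(q) process with theta_0 = 1, the autocovariance is
  gamma(k) = sigma^2 * sum_{i=0..q-k} theta_i * theta_{i+k},
and rho(k) = gamma(k) / gamma(0). Sigma^2 cancels.
  numerator   = (1)*(0.244) + (0.485)*(-0.065) = 0.212475.
  denominator = (1)^2 + (0.485)^2 + (0.244)^2 + (-0.065)^2 = 1.298986.
  rho(2) = 0.212475 / 1.298986 = 0.1636.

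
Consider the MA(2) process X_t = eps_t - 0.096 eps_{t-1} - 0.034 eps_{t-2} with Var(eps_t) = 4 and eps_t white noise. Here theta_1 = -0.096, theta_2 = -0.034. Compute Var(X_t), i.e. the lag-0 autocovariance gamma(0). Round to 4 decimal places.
\gamma(0) = 4.0415

For an MA(q) process X_t = eps_t + sum_i theta_i eps_{t-i} with
Var(eps_t) = sigma^2, the variance is
  gamma(0) = sigma^2 * (1 + sum_i theta_i^2).
  sum_i theta_i^2 = (-0.096)^2 + (-0.034)^2 = 0.009216 + 0.001156 = 0.010372.
  gamma(0) = 4 * (1 + 0.010372) = 4 * 1.010372 = 4.041488, which rounds to 4.0415.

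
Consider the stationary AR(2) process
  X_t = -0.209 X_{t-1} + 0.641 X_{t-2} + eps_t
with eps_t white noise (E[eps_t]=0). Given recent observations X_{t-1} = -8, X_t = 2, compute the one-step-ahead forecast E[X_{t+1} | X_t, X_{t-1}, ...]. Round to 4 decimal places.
E[X_{t+1} \mid \mathcal F_t] = -5.5460

For an AR(p) model X_t = c + sum_i phi_i X_{t-i} + eps_t, the
one-step-ahead conditional mean is
  E[X_{t+1} | X_t, ...] = c + sum_i phi_i X_{t+1-i}.
Substitute known values:
  E[X_{t+1} | ...] = (-0.209) * (2) + (0.641) * (-8)
                   = -5.5460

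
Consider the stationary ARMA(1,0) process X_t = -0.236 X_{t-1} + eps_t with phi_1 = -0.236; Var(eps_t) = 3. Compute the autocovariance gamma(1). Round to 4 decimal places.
\gamma(1) = -0.7498

Multiply the model equation by X_{t-k} and take expectations. With theta_0 = psi_0 = 1 and psi_j the MA(infinity) weights, this gives
  gamma(k) - sum_i phi_i gamma(k-i) = c_k,
  c_k = sigma^2 * sum_{j=k..q} theta_j psi_{j-k}   (c_k = 0 for k > q),
using gamma(-m) = gamma(m).
Pure AR (q = 0): c_0 = sigma^2 = 3, c_k = 0 for k >= 1.
Equations for k = 0 and k = 1 (AR order 1):
  gamma(0) = phi_1 gamma(1) + c_0
  gamma(1) = phi_1 gamma(0) + c_1
Substituting the second into the first: gamma(0) (1 - phi_1^2) = c_0 + phi_1 c_1, so
  gamma(0) = c_0 / (1 - phi_1^2) = 3 / (1 - (-0.236)^2) = 3 / 0.944304 = 3.176943.
  gamma(1) = phi_1 gamma(0) = (-0.236)(3.176943) = -0.749759.
Therefore gamma(1) = -0.7498 (to 4 decimal places).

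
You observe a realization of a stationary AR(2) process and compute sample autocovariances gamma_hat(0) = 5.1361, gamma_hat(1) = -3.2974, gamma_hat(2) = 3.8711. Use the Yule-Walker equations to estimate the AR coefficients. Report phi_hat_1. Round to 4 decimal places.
\hat\phi_{1} = -0.2690

The Yule-Walker equations for an AR(p) process read, in matrix form,
  Gamma_p phi = r_p,   with   (Gamma_p)_{ij} = gamma(|i - j|),
                       (r_p)_i = gamma(i),   i,j = 1..p.
Substitute the sample gammas (Toeplitz matrix and right-hand side of size 2):
  Gamma_p = [[5.1361, -3.2974], [-3.2974, 5.1361]]
  r_p     = [-3.2974, 3.8711]
Written out:
  5.1361 phi_1 - 3.2974 phi_2 = -3.2974
  -3.2974 phi_1 + 5.1361 phi_2 = 3.8711
Solve by Cramer's rule:
  det = gamma(0)^2 - gamma(1)^2 = (5.1361)^2 - (-3.2974)^2 = 26.37952321 - 10.87284676 = 15.50667645
  phi_hat_1 = [gamma(1) gamma(0) - gamma(1) gamma(2)] / det = [(-3.2974)(5.1361) - (-3.2974)(3.8711)] / 15.50667645 = -4.171211 / 15.50667645 = -0.269
  phi_hat_2 = [gamma(0) gamma(2) - gamma(1)^2] / det = [(5.1361)(3.8711) - (-3.2974)^2] / 15.50667645 = 9.00950995 / 15.50667645 = 0.581
So phi_hat = [-0.2690, 0.5810].
Therefore phi_hat_1 = -0.2690.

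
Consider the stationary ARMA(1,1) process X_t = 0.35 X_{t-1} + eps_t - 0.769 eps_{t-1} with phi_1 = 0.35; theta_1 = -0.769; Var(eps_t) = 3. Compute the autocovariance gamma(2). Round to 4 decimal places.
\gamma(2) = -0.3664

Multiply the model equation by X_{t-k} and take expectations. With theta_0 = psi_0 = 1 and psi_j the MA(infinity) weights, this gives
  gamma(k) - sum_i phi_i gamma(k-i) = c_k,
  c_k = sigma^2 * sum_{j=k..q} theta_j psi_{j-k}   (c_k = 0 for k > q),
using gamma(-m) = gamma(m).
psi-weights needed (psi_j = theta_j + sum_i phi_i psi_{j-i}):
  psi_1 = theta_1 + phi_1 = -0.769 + (0.35) = -0.419
Right-hand sides:
  c_0 = sigma^2 (1 + theta_1 psi_1) = 3 * (1 + (-0.769)(-0.419)) = 3 * 1.322211 = 3.966633
  c_1 = sigma^2 theta_1 = 3 * (-0.769) = -2.307
  c_2 = 0
Equations for k = 0 and k = 1 (AR order 1):
  gamma(0) = phi_1 gamma(1) + c_0
  gamma(1) = phi_1 gamma(0) + c_1
Substituting the second into the first: gamma(0) (1 - phi_1^2) = c_0 + phi_1 c_1, so
  gamma(0) = (c_0 + phi_1 c_1) / (1 - phi_1^2) = (3.966633 + (0.35)(-2.307)) / (1 - (0.35)^2) = 3.159183 / 0.8775 = 3.600209.
  gamma(1) = phi_1 gamma(0) + c_1 = (0.35)(3.600209) + (-2.307) = -1.046927.
For k = 2 (> q): gamma(2) = phi_1 gamma(1) = (0.35)(-1.046927) = -0.366424.
Therefore gamma(2) = -0.3664 (to 4 decimal places).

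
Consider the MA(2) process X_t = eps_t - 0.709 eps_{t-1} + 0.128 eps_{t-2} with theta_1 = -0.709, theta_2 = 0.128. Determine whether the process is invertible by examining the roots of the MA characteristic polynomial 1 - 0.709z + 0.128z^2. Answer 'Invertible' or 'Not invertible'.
\text{Invertible}

The MA(q) characteristic polynomial is P(z) = 1 - 0.709z + 0.128z^2.
Invertibility requires all roots to lie outside the unit circle, i.e. |z| > 1 for every root.
Set 1 + (-0.709) z + (0.128) z^2 = 0, i.e. a z^2 + b z + c = 0 with a = 0.128, b = -0.709, c = 1.
Discriminant D = b^2 - 4ac = (-0.709)^2 - 4*(0.128)*1 = 0.502681 - (0.512) = -0.009319.
D < 0, so the roots are the complex-conjugate pair z = (-b +/- i sqrt(-D)) / (2a) = 2.7695 +/- 0.3771i.
For a conjugate pair |z|^2 = z * conj(z) = (product of roots) = c/a = 1/(0.128) = 7.8125, so |z| = sqrt(7.8125) = 2.7951 for both roots.
Moduli of all roots: 2.7951, 2.7951.
All moduli strictly greater than 1? Yes.
Verdict: Invertible.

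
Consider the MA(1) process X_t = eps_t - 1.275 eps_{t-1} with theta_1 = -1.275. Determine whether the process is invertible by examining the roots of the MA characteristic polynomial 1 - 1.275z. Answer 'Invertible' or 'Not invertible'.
\text{Not invertible}

The MA(q) characteristic polynomial is P(z) = 1 - 1.275z.
Invertibility requires all roots to lie outside the unit circle, i.e. |z| > 1 for every root.
This is linear in z: 1 + (-1.275) z = 0  =>  z = -1/(-1.275) = 0.784314,  |z| = 0.784314.
Moduli of all roots: 0.7843.
All moduli strictly greater than 1? No.
Verdict: Not invertible.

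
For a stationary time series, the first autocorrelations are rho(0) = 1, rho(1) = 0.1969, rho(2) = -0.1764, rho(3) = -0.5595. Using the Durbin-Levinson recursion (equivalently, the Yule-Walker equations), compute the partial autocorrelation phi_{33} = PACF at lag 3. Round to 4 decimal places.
\phi_{33} = -0.5179

The PACF at lag k is phi_{kk}, the last component of the solution
to the Yule-Walker system G_k phi = r_k where
  (G_k)_{ij} = rho(|i - j|), (r_k)_i = rho(i), i,j = 1..k.
Equivalently, Durbin-Levinson gives phi_{kk} iteratively:
  phi_{11} = rho(1)
  phi_{kk} = [rho(k) - sum_{j=1..k-1} phi_{k-1,j} rho(k-j)]
            / [1 - sum_{j=1..k-1} phi_{k-1,j} rho(j)],
  phi_{k,j} = phi_{k-1,j} - phi_{kk} phi_{k-1,k-j},  j = 1..k-1.
Step k = 1:
  phi_11 = rho(1) = 0.1969.
Step k = 2:
  phi_22 = [rho(2) - phi_11 rho(1)] / [1 - phi_11 rho(1)] = [-0.1764 - (0.1969)(0.1969)] / [1 - (0.1969)(0.1969)]
         = -0.21516961 / 0.96123039 = -0.223848.
  Update: phi_21 = phi_11 - phi_22 phi_11 = 0.1969 - (-0.223848)(0.1969) = 0.240976.
Step k = 3:
  phi_33 = [rho(3) - phi_21 rho(2) - phi_22 rho(1)] / [1 - phi_21 rho(1) - phi_22 rho(2)]
    numerator   = -0.5595 - (0.240976)(-0.1764) - (-0.223848)(0.1969) = -0.47291619
    denominator = 1 - (0.240976)(0.1969) - (-0.223848)(-0.1764) = 0.91306508
  phi_33 = -0.47291619 / 0.91306508 = -0.5179.
Therefore phi_{33} = -0.5179.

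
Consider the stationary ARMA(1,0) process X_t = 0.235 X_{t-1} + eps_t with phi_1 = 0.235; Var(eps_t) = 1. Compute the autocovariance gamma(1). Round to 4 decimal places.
\gamma(1) = 0.2487

Multiply the model equation by X_{t-k} and take expectations. With theta_0 = psi_0 = 1 and psi_j the MA(infinity) weights, this gives
  gamma(k) - sum_i phi_i gamma(k-i) = c_k,
  c_k = sigma^2 * sum_{j=k..q} theta_j psi_{j-k}   (c_k = 0 for k > q),
using gamma(-m) = gamma(m).
Pure AR (q = 0): c_0 = sigma^2 = 1, c_k = 0 for k >= 1.
Equations for k = 0 and k = 1 (AR order 1):
  gamma(0) = phi_1 gamma(1) + c_0
  gamma(1) = phi_1 gamma(0) + c_1
Substituting the second into the first: gamma(0) (1 - phi_1^2) = c_0 + phi_1 c_1, so
  gamma(0) = c_0 / (1 - phi_1^2) = 1 / (1 - (0.235)^2) = 1 / 0.944775 = 1.058453.
  gamma(1) = phi_1 gamma(0) = (0.235)(1.058453) = 0.248736.
Therefore gamma(1) = 0.2487 (to 4 decimal places).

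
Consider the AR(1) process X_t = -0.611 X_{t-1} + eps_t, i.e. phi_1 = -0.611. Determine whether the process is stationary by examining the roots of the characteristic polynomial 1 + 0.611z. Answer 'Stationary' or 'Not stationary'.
\text{Stationary}

The AR(p) characteristic polynomial is P(z) = 1 + 0.611z.
Stationarity requires all roots to lie outside the unit circle, i.e. |z| > 1 for every root.
This is linear in z: 1 + (0.611) z = 0  =>  z = -1/(0.611) = -1.636661,  |z| = 1.636661.
Moduli of all roots: 1.6367.
All moduli strictly greater than 1? Yes.
Verdict: Stationary.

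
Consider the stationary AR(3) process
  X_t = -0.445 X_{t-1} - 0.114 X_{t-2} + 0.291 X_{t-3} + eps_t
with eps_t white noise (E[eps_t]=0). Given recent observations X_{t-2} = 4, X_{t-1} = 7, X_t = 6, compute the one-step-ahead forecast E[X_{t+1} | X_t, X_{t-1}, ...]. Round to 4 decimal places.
E[X_{t+1} \mid \mathcal F_t] = -2.3040

For an AR(p) model X_t = c + sum_i phi_i X_{t-i} + eps_t, the
one-step-ahead conditional mean is
  E[X_{t+1} | X_t, ...] = c + sum_i phi_i X_{t+1-i}.
Substitute known values:
  E[X_{t+1} | ...] = (-0.445) * (6) + (-0.114) * (7) + (0.291) * (4)
                   = -2.3040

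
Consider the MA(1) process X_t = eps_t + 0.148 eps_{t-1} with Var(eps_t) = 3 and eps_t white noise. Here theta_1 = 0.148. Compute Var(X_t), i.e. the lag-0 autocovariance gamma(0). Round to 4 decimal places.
\gamma(0) = 3.0657

For an MA(q) process X_t = eps_t + sum_i theta_i eps_{t-i} with
Var(eps_t) = sigma^2, the variance is
  gamma(0) = sigma^2 * (1 + sum_i theta_i^2).
  sum_i theta_i^2 = (0.148)^2 = 0.021904.
  gamma(0) = 3 * (1 + 0.021904) = 3 * 1.021904 = 3.065712, which rounds to 3.0657.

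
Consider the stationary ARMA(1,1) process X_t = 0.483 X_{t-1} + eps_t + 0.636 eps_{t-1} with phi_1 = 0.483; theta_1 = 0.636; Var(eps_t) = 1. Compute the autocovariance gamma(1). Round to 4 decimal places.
\gamma(1) = 1.9078

Multiply the model equation by X_{t-k} and take expectations. With theta_0 = psi_0 = 1 and psi_j the MA(infinity) weights, this gives
  gamma(k) - sum_i phi_i gamma(k-i) = c_k,
  c_k = sigma^2 * sum_{j=k..q} theta_j psi_{j-k}   (c_k = 0 for k > q),
using gamma(-m) = gamma(m).
psi-weights needed (psi_j = theta_j + sum_i phi_i psi_{j-i}):
  psi_1 = theta_1 + phi_1 = 0.636 + (0.483) = 1.119
Right-hand sides:
  c_0 = sigma^2 (1 + theta_1 psi_1) = 1 * (1 + (0.636)(1.119)) = 1 * 1.711684 = 1.711684
  c_1 = sigma^2 theta_1 = 1 * (0.636) = 0.636
  c_2 = 0
Equations for k = 0 and k = 1 (AR order 1):
  gamma(0) = phi_1 gamma(1) + c_0
  gamma(1) = phi_1 gamma(0) + c_1
Substituting the second into the first: gamma(0) (1 - phi_1^2) = c_0 + phi_1 c_1, so
  gamma(0) = (c_0 + phi_1 c_1) / (1 - phi_1^2) = (1.711684 + (0.483)(0.636)) / (1 - (0.483)^2) = 2.018872 / 0.766711 = 2.633159.
  gamma(1) = phi_1 gamma(0) + c_1 = (0.483)(2.633159) + (0.636) = 1.907816.
Therefore gamma(1) = 1.9078 (to 4 decimal places).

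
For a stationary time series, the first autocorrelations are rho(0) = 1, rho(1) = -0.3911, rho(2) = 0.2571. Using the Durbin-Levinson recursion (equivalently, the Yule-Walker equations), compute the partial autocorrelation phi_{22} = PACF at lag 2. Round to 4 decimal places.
\phi_{22} = 0.1229

The PACF at lag k is phi_{kk}, the last component of the solution
to the Yule-Walker system G_k phi = r_k where
  (G_k)_{ij} = rho(|i - j|), (r_k)_i = rho(i), i,j = 1..k.
Equivalently, Durbin-Levinson gives phi_{kk} iteratively:
  phi_{11} = rho(1)
  phi_{kk} = [rho(k) - sum_{j=1..k-1} phi_{k-1,j} rho(k-j)]
            / [1 - sum_{j=1..k-1} phi_{k-1,j} rho(j)],
  phi_{k,j} = phi_{k-1,j} - phi_{kk} phi_{k-1,k-j},  j = 1..k-1.
Step k = 1:
  phi_11 = rho(1) = -0.3911.
Step k = 2:
  phi_22 = [rho(2) - phi_11 rho(1)] / [1 - phi_11 rho(1)] = [0.2571 - (-0.3911)(-0.3911)] / [1 - (-0.3911)(-0.3911)]
         = 0.10414079 / 0.84704079 = 0.1229.
Therefore phi_{22} = 0.1229.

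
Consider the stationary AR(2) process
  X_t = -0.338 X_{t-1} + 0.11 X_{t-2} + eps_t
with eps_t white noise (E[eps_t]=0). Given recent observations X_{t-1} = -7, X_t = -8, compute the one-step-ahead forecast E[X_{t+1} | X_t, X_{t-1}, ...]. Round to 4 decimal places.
E[X_{t+1} \mid \mathcal F_t] = 1.9340

For an AR(p) model X_t = c + sum_i phi_i X_{t-i} + eps_t, the
one-step-ahead conditional mean is
  E[X_{t+1} | X_t, ...] = c + sum_i phi_i X_{t+1-i}.
Substitute known values:
  E[X_{t+1} | ...] = (-0.338) * (-8) + (0.11) * (-7)
                   = 1.9340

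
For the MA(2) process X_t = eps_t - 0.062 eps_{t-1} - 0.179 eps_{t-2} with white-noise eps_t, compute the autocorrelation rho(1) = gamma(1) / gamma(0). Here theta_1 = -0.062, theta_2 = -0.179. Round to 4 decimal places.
\rho(1) = -0.0491

For an MA(q) process with theta_0 = 1, the autocovariance is
  gamma(k) = sigma^2 * sum_{i=0..q-k} theta_i * theta_{i+k},
and rho(k) = gamma(k) / gamma(0). Sigma^2 cancels.
  numerator   = (1)*(-0.062) + (-0.062)*(-0.179) = -0.050902.
  denominator = (1)^2 + (-0.062)^2 + (-0.179)^2 = 1.035885.
  rho(1) = -0.050902 / 1.035885 = -0.0491.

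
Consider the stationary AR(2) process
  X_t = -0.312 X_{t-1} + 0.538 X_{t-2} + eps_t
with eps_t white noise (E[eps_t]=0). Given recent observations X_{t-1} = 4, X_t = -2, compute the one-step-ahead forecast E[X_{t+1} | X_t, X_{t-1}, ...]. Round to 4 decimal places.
E[X_{t+1} \mid \mathcal F_t] = 2.7760

For an AR(p) model X_t = c + sum_i phi_i X_{t-i} + eps_t, the
one-step-ahead conditional mean is
  E[X_{t+1} | X_t, ...] = c + sum_i phi_i X_{t+1-i}.
Substitute known values:
  E[X_{t+1} | ...] = (-0.312) * (-2) + (0.538) * (4)
                   = 2.7760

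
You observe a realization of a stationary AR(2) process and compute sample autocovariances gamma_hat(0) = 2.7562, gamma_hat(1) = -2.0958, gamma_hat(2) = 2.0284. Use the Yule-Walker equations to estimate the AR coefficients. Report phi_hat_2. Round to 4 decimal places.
\hat\phi_{2} = 0.3740

The Yule-Walker equations for an AR(p) process read, in matrix form,
  Gamma_p phi = r_p,   with   (Gamma_p)_{ij} = gamma(|i - j|),
                       (r_p)_i = gamma(i),   i,j = 1..p.
Substitute the sample gammas (Toeplitz matrix and right-hand side of size 2):
  Gamma_p = [[2.7562, -2.0958], [-2.0958, 2.7562]]
  r_p     = [-2.0958, 2.0284]
Written out:
  2.7562 phi_1 - 2.0958 phi_2 = -2.0958
  -2.0958 phi_1 + 2.7562 phi_2 = 2.0284
Solve by Cramer's rule:
  det = gamma(0)^2 - gamma(1)^2 = (2.7562)^2 - (-2.0958)^2 = 7.59663844 - 4.39237764 = 3.2042608
  phi_hat_1 = [gamma(1) gamma(0) - gamma(1) gamma(2)] / det = [(-2.0958)(2.7562) - (-2.0958)(2.0284)] / 3.2042608 = -1.52532324 / 3.2042608 = -0.476
  phi_hat_2 = [gamma(0) gamma(2) - gamma(1)^2] / det = [(2.7562)(2.0284) - (-2.0958)^2] / 3.2042608 = 1.19829844 / 3.2042608 = 0.374
So phi_hat = [-0.4760, 0.3740].
Therefore phi_hat_2 = 0.3740.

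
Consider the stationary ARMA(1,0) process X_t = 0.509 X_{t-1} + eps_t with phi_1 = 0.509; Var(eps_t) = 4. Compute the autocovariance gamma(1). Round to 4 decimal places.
\gamma(1) = 2.7479

Multiply the model equation by X_{t-k} and take expectations. With theta_0 = psi_0 = 1 and psi_j the MA(infinity) weights, this gives
  gamma(k) - sum_i phi_i gamma(k-i) = c_k,
  c_k = sigma^2 * sum_{j=k..q} theta_j psi_{j-k}   (c_k = 0 for k > q),
using gamma(-m) = gamma(m).
Pure AR (q = 0): c_0 = sigma^2 = 4, c_k = 0 for k >= 1.
Equations for k = 0 and k = 1 (AR order 1):
  gamma(0) = phi_1 gamma(1) + c_0
  gamma(1) = phi_1 gamma(0) + c_1
Substituting the second into the first: gamma(0) (1 - phi_1^2) = c_0 + phi_1 c_1, so
  gamma(0) = c_0 / (1 - phi_1^2) = 4 / (1 - (0.509)^2) = 4 / 0.740919 = 5.398701.
  gamma(1) = phi_1 gamma(0) = (0.509)(5.398701) = 2.747939.
Therefore gamma(1) = 2.7479 (to 4 decimal places).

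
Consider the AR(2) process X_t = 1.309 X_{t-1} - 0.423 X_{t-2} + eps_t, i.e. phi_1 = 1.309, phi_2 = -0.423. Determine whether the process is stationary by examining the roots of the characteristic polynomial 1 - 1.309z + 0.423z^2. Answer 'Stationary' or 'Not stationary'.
\text{Stationary}

The AR(p) characteristic polynomial is P(z) = 1 - 1.309z + 0.423z^2.
Stationarity requires all roots to lie outside the unit circle, i.e. |z| > 1 for every root.
Set 1 + (-1.309) z + (0.423) z^2 = 0, i.e. a z^2 + b z + c = 0 with a = 0.423, b = -1.309, c = 1.
Discriminant D = b^2 - 4ac = (-1.309)^2 - 4*(0.423)*1 = 1.713481 - (1.692) = 0.021481.
D >= 0, so the roots are real: z = (-b +/- sqrt(D)) / (2a) = (1.309 +/- 0.146564) / (0.846).
  z_1 = (1.309 + 0.146564) / (0.846) = 1.7205,   |z_1| = 1.7205.
  z_2 = (1.309 - 0.146564) / (0.846) = 1.374,   |z_2| = 1.374.
Moduli of all roots: 1.7205, 1.3740.
All moduli strictly greater than 1? Yes.
Verdict: Stationary.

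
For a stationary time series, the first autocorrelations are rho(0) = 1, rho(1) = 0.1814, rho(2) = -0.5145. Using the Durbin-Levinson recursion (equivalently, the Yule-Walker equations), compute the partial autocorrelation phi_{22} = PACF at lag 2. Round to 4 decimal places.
\phi_{22} = -0.5660

The PACF at lag k is phi_{kk}, the last component of the solution
to the Yule-Walker system G_k phi = r_k where
  (G_k)_{ij} = rho(|i - j|), (r_k)_i = rho(i), i,j = 1..k.
Equivalently, Durbin-Levinson gives phi_{kk} iteratively:
  phi_{11} = rho(1)
  phi_{kk} = [rho(k) - sum_{j=1..k-1} phi_{k-1,j} rho(k-j)]
            / [1 - sum_{j=1..k-1} phi_{k-1,j} rho(j)],
  phi_{k,j} = phi_{k-1,j} - phi_{kk} phi_{k-1,k-j},  j = 1..k-1.
Step k = 1:
  phi_11 = rho(1) = 0.1814.
Step k = 2:
  phi_22 = [rho(2) - phi_11 rho(1)] / [1 - phi_11 rho(1)] = [-0.5145 - (0.1814)(0.1814)] / [1 - (0.1814)(0.1814)]
         = -0.54740596 / 0.96709404 = -0.566.
Therefore phi_{22} = -0.5660.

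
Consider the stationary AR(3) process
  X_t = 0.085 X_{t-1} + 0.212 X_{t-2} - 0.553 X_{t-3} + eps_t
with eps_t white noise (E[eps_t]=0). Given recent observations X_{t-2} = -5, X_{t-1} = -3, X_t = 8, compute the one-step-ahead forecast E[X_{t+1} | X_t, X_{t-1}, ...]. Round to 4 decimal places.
E[X_{t+1} \mid \mathcal F_t] = 2.8090

For an AR(p) model X_t = c + sum_i phi_i X_{t-i} + eps_t, the
one-step-ahead conditional mean is
  E[X_{t+1} | X_t, ...] = c + sum_i phi_i X_{t+1-i}.
Substitute known values:
  E[X_{t+1} | ...] = (0.085) * (8) + (0.212) * (-3) + (-0.553) * (-5)
                   = 2.8090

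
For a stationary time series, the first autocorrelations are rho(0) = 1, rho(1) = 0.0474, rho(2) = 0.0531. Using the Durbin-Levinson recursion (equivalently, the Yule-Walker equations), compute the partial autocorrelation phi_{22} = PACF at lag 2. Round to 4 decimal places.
\phi_{22} = 0.0510

The PACF at lag k is phi_{kk}, the last component of the solution
to the Yule-Walker system G_k phi = r_k where
  (G_k)_{ij} = rho(|i - j|), (r_k)_i = rho(i), i,j = 1..k.
Equivalently, Durbin-Levinson gives phi_{kk} iteratively:
  phi_{11} = rho(1)
  phi_{kk} = [rho(k) - sum_{j=1..k-1} phi_{k-1,j} rho(k-j)]
            / [1 - sum_{j=1..k-1} phi_{k-1,j} rho(j)],
  phi_{k,j} = phi_{k-1,j} - phi_{kk} phi_{k-1,k-j},  j = 1..k-1.
Step k = 1:
  phi_11 = rho(1) = 0.0474.
Step k = 2:
  phi_22 = [rho(2) - phi_11 rho(1)] / [1 - phi_11 rho(1)] = [0.0531 - (0.0474)(0.0474)] / [1 - (0.0474)(0.0474)]
         = 0.05085324 / 0.99775324 = 0.051.
Therefore phi_{22} = 0.0510.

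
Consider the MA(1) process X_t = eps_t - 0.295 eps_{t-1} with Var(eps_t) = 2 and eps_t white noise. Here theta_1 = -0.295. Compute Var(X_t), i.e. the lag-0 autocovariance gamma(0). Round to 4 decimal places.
\gamma(0) = 2.1741

For an MA(q) process X_t = eps_t + sum_i theta_i eps_{t-i} with
Var(eps_t) = sigma^2, the variance is
  gamma(0) = sigma^2 * (1 + sum_i theta_i^2).
  sum_i theta_i^2 = (-0.295)^2 = 0.087025.
  gamma(0) = 2 * (1 + 0.087025) = 2 * 1.087025 = 2.17405, which rounds to 2.1741.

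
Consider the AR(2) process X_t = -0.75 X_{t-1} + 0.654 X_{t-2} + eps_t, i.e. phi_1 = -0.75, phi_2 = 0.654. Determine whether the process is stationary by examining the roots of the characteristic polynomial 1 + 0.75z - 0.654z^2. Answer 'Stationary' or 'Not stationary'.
\text{Not stationary}

The AR(p) characteristic polynomial is P(z) = 1 + 0.75z - 0.654z^2.
Stationarity requires all roots to lie outside the unit circle, i.e. |z| > 1 for every root.
Set 1 + (0.75) z + (-0.654) z^2 = 0, i.e. a z^2 + b z + c = 0 with a = -0.654, b = 0.75, c = 1.
Discriminant D = b^2 - 4ac = (0.75)^2 - 4*(-0.654)*1 = 0.5625 - (-2.616) = 3.1785.
D >= 0, so the roots are real: z = (-b +/- sqrt(D)) / (2a) = (-0.75 +/- 1.782835) / (-1.308).
  z_1 = (-0.75 + 1.782835) / (-1.308) = -0.7896,   |z_1| = 0.7896.
  z_2 = (-0.75 - 1.782835) / (-1.308) = 1.9364,   |z_2| = 1.9364.
Moduli of all roots: 0.7896, 1.9364.
All moduli strictly greater than 1? No.
Verdict: Not stationary.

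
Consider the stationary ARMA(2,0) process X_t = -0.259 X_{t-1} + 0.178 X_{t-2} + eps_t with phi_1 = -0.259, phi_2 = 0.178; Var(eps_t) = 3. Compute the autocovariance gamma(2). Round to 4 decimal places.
\gamma(2) = 0.8930

Multiply the model equation by X_{t-k} and take expectations. With theta_0 = psi_0 = 1 and psi_j the MA(infinity) weights, this gives
  gamma(k) - sum_i phi_i gamma(k-i) = c_k,
  c_k = sigma^2 * sum_{j=k..q} theta_j psi_{j-k}   (c_k = 0 for k > q),
using gamma(-m) = gamma(m).
Pure AR (q = 0): c_0 = sigma^2 = 3, c_k = 0 for k >= 1.
Equations for k = 0, 1, 2 (AR order 2, c_2 = 0):
  (E0) gamma(0) = phi_1 gamma(1) + phi_2 gamma(2) + c_0
  (E1) gamma(1) = phi_1 gamma(0) + phi_2 gamma(1) + c_1
  (E2) gamma(2) = phi_1 gamma(1) + phi_2 gamma(0)
From (E1): gamma(1) = A gamma(0) + B with
  A = phi_1 / (1 - phi_2) = -0.259 / 0.822 = -0.315085,   B = c_1 / (1 - phi_2) = 0 / 0.822 = 0.
Insert (E2) into (E0): gamma(0) (1 - phi_2^2) = phi_1 (1 + phi_2) gamma(1) + c_0.
  phi_1 (1 + phi_2) = (-0.259)(1.178) = -0.305102,   1 - phi_2^2 = 0.968316.
Replace gamma(1) by A gamma(0) + B and collect gamma(0):
  gamma(0) [0.968316 - (-0.305102)(-0.315085)] = c_0 = 3
  gamma(0) * 0.872183 = 3
  gamma(0) = 3 / 0.872183 = 3.439646.
  gamma(1) = A gamma(0) = (-0.315085)(3.439646) = -1.083781.
  gamma(2) = phi_1 gamma(1) + phi_2 gamma(0) = (-0.259)(-1.083781) + (0.178)(3.439646) = 0.892956.
Therefore gamma(2) = 0.8930 (to 4 decimal places).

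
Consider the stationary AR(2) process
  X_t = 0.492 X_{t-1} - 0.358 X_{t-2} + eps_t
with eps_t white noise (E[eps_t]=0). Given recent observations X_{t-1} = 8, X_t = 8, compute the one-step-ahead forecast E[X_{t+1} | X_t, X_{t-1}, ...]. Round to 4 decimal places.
E[X_{t+1} \mid \mathcal F_t] = 1.0720

For an AR(p) model X_t = c + sum_i phi_i X_{t-i} + eps_t, the
one-step-ahead conditional mean is
  E[X_{t+1} | X_t, ...] = c + sum_i phi_i X_{t+1-i}.
Substitute known values:
  E[X_{t+1} | ...] = (0.492) * (8) + (-0.358) * (8)
                   = 1.0720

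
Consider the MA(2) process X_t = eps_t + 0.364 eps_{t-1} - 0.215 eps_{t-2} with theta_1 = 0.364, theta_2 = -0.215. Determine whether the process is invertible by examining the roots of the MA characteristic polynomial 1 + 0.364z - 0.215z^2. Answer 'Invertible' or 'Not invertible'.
\text{Invertible}

The MA(q) characteristic polynomial is P(z) = 1 + 0.364z - 0.215z^2.
Invertibility requires all roots to lie outside the unit circle, i.e. |z| > 1 for every root.
Set 1 + (0.364) z + (-0.215) z^2 = 0, i.e. a z^2 + b z + c = 0 with a = -0.215, b = 0.364, c = 1.
Discriminant D = b^2 - 4ac = (0.364)^2 - 4*(-0.215)*1 = 0.132496 - (-0.86) = 0.992496.
D >= 0, so the roots are real: z = (-b +/- sqrt(D)) / (2a) = (-0.364 +/- 0.996241) / (-0.43).
  z_1 = (-0.364 + 0.996241) / (-0.43) = -1.4703,   |z_1| = 1.4703.
  z_2 = (-0.364 - 0.996241) / (-0.43) = 3.1634,   |z_2| = 3.1634.
Moduli of all roots: 1.4703, 3.1634.
All moduli strictly greater than 1? Yes.
Verdict: Invertible.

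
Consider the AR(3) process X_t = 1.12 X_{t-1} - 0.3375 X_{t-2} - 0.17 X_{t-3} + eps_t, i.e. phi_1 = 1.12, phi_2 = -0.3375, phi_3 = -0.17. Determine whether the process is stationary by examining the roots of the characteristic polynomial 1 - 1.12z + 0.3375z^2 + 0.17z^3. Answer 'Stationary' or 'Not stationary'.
\text{Stationary}

The AR(p) characteristic polynomial is P(z) = 1 - 1.12z + 0.3375z^2 + 0.17z^3.
Stationarity requires all roots to lie outside the unit circle, i.e. |z| > 1 for every root.
Degree 3: look for a simple real root z0 first, then factor out (1 - z/z0) and solve the remaining quadratic.
Testing z0 = -4: P(-4) = 1 + (-1.12)(-4) + (0.3375)(-4)^2 + (0.17)(-4)^3
  = 1 + (4.48) + (5.4) + (-10.88) = 0.  So z_0 = -4 is a root, |z_0| = 4.
Divide out the factor (1 + 0.25 z) = (1 - z/z0) (since 1/z0 = -0.25):
  P(z) = (1 + 0.25 z)(1 + (-1.37) z + (0.68) z^2)
  [check: z-coef -1.37 - (-0.25) = -1.12; z^2-coef 0.68 - (-0.25)(-1.37) = 0.3375; z^3-coef -(-0.25)(0.68) = 0.17.]
Remaining roots from the quadratic factor 1 + (-1.37) z + (0.68) z^2:
  Set 1 + (-1.37) z + (0.68) z^2 = 0, i.e. a z^2 + b z + c = 0 with a = 0.68, b = -1.37, c = 1.
  Discriminant D = b^2 - 4ac = (-1.37)^2 - 4*(0.68)*1 = 1.8769 - (2.72) = -0.8431.
  D < 0, so the roots are the complex-conjugate pair z = (-b +/- i sqrt(-D)) / (2a) = 1.0074 +/- 0.6752i.
  For a conjugate pair |z|^2 = z * conj(z) = (product of roots) = c/a = 1/(0.68) = 1.470588, so |z| = sqrt(1.470588) = 1.2127 for both roots.
Moduli of all roots: 4.0000, 1.2127, 1.2127.
All moduli strictly greater than 1? Yes.
Verdict: Stationary.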